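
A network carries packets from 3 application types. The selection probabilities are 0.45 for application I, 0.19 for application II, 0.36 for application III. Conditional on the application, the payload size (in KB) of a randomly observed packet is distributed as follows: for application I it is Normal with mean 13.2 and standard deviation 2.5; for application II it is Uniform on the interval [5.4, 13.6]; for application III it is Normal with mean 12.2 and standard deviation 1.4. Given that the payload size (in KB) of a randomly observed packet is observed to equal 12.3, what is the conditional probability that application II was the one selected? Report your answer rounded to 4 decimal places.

Likelihoods f(12.3 | ·): I: 0.149564; II: 0.121951; III: 0.284233.
Posterior ∝ prior × likelihood. Numerator for II: 0.19·0.121951 = 0.0231707.
Normalizing constant: 0.45·0.149564 + 0.19·0.121951 + 0.36·0.284233 = 0.192798.
P(II | observation) = 0.0231707 / 0.192798 = 0.120181.

0.1202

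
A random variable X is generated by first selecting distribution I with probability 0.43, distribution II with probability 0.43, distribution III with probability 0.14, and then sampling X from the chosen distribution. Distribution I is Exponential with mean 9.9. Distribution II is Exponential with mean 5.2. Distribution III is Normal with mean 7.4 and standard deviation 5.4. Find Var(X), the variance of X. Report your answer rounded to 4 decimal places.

Per component, I: μ=9.9, E[X²]=196.02; II: μ=5.2, E[X²]=54.08; III: μ=7.4, E[X²]=83.92.
E[X] = 0.43·9.9 + 0.43·5.2 + 0.14·7.4 = 7.529.
E[X²] = 0.43·196.02 + 0.43·54.08 + 0.14·83.92 = 119.292.
Var(X) = E[X²] − (E[X])² = 119.292 − 56.6858 = 62.606.

62.6060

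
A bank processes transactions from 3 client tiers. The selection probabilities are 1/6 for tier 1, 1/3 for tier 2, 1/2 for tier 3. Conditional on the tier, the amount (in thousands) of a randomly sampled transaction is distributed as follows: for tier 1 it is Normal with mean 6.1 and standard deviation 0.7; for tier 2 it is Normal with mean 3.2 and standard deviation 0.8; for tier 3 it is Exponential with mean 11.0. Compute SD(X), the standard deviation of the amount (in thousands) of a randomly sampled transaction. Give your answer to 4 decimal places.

Per component, 1: μ=6.1, E[X²]=37.7; 2: μ=3.2, E[X²]=10.88; 3: μ=11, E[X²]=242.
E[X] = 0.166667·6.1 + 0.333333·3.2 + 0.5·11 = 7.58333.
E[X²] = 0.166667·37.7 + 0.333333·10.88 + 0.5·242 = 130.91.
Var(X) = E[X²] − (E[X])² = 130.91 − 57.5069 = 73.4031.
SD(X) = √73.4031 = 8.56756.

8.5676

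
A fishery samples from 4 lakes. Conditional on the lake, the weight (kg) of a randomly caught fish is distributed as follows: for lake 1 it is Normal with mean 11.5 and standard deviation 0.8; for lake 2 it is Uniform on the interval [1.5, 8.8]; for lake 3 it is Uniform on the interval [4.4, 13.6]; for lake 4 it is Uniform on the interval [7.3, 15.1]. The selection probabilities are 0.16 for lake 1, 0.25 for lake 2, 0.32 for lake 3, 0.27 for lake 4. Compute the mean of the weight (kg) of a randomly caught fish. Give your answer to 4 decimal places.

9.0315

Component means — 1: 11.5; 2: 5.15; 3: 9; 4: 11.2.
E[X] = 0.16·11.5 + 0.25·5.15 + 0.32·9 + 0.27·11.2 = 9.0315.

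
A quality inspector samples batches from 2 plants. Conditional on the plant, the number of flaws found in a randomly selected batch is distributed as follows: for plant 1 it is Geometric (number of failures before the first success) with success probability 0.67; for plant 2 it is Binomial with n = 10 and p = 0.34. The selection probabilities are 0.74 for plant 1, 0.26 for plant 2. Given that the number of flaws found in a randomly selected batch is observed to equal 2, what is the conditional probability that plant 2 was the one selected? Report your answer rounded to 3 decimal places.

0.474

Likelihoods P(X=2 | ·): 1: 0.072963; 2: 0.187293.
Posterior ∝ prior × likelihood. Numerator for 2: 0.26·0.187293 = 0.0486962.
Normalizing constant: 0.74·0.072963 + 0.26·0.187293 = 0.102689.
P(2 | observation) = 0.0486962 / 0.102689 = 0.474211.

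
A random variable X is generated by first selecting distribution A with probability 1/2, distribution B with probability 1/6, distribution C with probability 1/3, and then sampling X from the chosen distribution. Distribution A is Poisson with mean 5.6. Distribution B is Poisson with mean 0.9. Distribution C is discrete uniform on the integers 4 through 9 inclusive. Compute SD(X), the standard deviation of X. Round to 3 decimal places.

Per component, A: μ=5.6, E[X²]=36.96; B: μ=0.9, E[X²]=1.71; C: μ=6.5, E[X²]=45.1667.
E[X] = 0.5·5.6 + 0.166667·0.9 + 0.333333·6.5 = 5.11667.
E[X²] = 0.5·36.96 + 0.166667·1.71 + 0.333333·45.1667 = 33.8206.
Var(X) = E[X²] − (E[X])² = 33.8206 − 26.1803 = 7.64028.
SD(X) = √7.64028 = 2.76411.

2.764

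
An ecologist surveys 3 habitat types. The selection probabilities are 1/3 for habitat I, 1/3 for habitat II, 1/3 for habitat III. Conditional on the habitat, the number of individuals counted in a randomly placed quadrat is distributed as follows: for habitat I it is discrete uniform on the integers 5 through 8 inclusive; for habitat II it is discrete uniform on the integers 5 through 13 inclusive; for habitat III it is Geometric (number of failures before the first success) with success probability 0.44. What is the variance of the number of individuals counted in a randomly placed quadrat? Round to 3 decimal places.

Per component, I: μ=6.5, E[X²]=43.5; II: μ=9, E[X²]=87.6667; III: μ=1.27273, E[X²]=4.5124.
E[X] = 0.333333·6.5 + 0.333333·9 + 0.333333·1.27273 = 5.59091.
E[X²] = 0.333333·43.5 + 0.333333·87.6667 + 0.333333·4.5124 = 45.2264.
Var(X) = E[X²] − (E[X])² = 45.2264 − 31.2583 = 13.9681.

13.968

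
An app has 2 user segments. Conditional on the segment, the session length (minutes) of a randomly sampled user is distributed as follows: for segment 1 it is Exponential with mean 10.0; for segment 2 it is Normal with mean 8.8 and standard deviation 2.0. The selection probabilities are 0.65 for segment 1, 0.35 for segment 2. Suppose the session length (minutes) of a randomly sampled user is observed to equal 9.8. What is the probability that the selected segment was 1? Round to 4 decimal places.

0.2836

Likelihoods f(9.8 | ·): 1: 0.0375311; 2: 0.176033.
Posterior ∝ prior × likelihood. Numerator for 1: 0.65·0.0375311 = 0.0243952.
Normalizing constant: 0.65·0.0375311 + 0.35·0.176033 = 0.0860067.
P(1 | observation) = 0.0243952 / 0.0860067 = 0.283643.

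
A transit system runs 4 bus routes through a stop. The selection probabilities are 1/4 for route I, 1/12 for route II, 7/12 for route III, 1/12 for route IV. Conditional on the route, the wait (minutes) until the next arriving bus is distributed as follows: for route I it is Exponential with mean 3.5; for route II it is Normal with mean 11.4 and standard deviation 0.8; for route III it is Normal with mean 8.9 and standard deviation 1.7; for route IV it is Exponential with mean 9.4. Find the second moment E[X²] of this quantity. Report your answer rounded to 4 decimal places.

For each component E[X²] = Var + (mean)², giving I: 24.5; II: 130.6; III: 82.1; IV: 176.72.
Overall E[X²] = 0.25·24.5 + 0.0833333·130.6 + 0.583333·82.1 + 0.0833333·176.72 = 79.6267.

79.6267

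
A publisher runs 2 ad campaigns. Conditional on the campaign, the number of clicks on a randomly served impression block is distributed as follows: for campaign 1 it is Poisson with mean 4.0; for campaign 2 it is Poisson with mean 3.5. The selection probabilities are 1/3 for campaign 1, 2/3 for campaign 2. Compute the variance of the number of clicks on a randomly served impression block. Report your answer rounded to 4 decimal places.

Per component, 1: μ=4, E[X²]=20; 2: μ=3.5, E[X²]=15.75.
E[X] = 0.333333·4 + 0.666667·3.5 = 3.66667.
E[X²] = 0.333333·20 + 0.666667·15.75 = 17.1667.
Var(X) = E[X²] − (E[X])² = 17.1667 − 13.4444 = 3.72222.

3.7222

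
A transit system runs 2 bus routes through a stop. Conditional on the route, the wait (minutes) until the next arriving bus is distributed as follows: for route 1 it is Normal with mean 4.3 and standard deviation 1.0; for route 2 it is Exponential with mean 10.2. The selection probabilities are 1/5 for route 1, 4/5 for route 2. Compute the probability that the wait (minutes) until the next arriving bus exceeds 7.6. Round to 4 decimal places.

0.3798

Conditional on each route, P(X > 7.6): 1: 0.000483424; 2: 0.474688.
By total probability, P(X > 7.6) = 0.2·0.000483424 + 0.8·0.474688 = 0.379847.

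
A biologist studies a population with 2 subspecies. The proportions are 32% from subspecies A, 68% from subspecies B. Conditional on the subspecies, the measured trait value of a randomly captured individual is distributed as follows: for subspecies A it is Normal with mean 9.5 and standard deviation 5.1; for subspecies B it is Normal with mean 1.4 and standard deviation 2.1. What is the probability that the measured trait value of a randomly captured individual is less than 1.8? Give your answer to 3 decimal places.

Conditional on each subspecies, P(X < 1.8): A: 0.0655467; B: 0.575532.
By total probability, P(X < 1.8) = 0.32·0.0655467 + 0.68·0.575532 = 0.412337.

0.412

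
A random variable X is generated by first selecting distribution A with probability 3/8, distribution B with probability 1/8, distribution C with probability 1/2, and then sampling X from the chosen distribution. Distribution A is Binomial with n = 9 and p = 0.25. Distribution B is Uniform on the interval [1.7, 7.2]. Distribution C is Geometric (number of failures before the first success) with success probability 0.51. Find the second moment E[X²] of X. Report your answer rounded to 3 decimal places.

6.725

For each component E[X²] = Var + (mean)², giving A: 6.75; B: 22.3233; C: 2.807.
Overall E[X²] = 0.375·6.75 + 0.125·22.3233 + 0.5·2.807 = 6.72517.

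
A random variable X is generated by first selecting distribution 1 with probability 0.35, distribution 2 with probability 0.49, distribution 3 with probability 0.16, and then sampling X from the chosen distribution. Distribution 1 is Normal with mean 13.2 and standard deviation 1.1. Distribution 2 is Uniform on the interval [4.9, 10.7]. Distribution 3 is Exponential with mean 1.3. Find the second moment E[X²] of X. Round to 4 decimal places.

93.1335

For each component E[X²] = Var + (mean)², giving 1: 175.45; 2: 63.6433; 3: 3.38.
Overall E[X²] = 0.35·175.45 + 0.49·63.6433 + 0.16·3.38 = 93.1335.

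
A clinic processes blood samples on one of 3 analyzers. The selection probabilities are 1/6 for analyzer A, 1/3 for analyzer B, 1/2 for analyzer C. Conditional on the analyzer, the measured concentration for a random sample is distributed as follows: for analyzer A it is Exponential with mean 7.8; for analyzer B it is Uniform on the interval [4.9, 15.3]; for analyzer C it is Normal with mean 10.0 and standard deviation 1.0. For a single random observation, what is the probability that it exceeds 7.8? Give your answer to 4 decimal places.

Conditional on each analyzer, P(X > 7.8): A: 0.367879; B: 0.721154; C: 0.986097.
By total probability, P(X > 7.8) = 0.166667·0.367879 + 0.333333·0.721154 + 0.5·0.986097 = 0.794746.

0.7947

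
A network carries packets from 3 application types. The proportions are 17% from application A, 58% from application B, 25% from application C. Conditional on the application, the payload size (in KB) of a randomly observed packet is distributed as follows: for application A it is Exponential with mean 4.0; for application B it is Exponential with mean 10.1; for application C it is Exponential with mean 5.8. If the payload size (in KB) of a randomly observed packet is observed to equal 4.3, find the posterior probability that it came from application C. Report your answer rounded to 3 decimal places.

Likelihoods f(4.3 | ·): A: 0.0853244; B: 0.0646816; C: 0.0821476.
Posterior ∝ prior × likelihood. Numerator for C: 0.25·0.0821476 = 0.0205369.
Normalizing constant: 0.17·0.0853244 + 0.58·0.0646816 + 0.25·0.0821476 = 0.0725574.
P(C | observation) = 0.0205369 / 0.0725574 = 0.283044.

0.283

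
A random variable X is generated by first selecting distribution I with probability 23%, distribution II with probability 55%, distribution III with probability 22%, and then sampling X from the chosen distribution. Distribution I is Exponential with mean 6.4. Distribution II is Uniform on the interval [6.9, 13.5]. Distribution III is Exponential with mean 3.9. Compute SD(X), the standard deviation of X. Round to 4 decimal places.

Per component, I: μ=6.4, E[X²]=81.92; II: μ=10.2, E[X²]=107.67; III: μ=3.9, E[X²]=30.42.
E[X] = 0.23·6.4 + 0.55·10.2 + 0.22·3.9 = 7.94.
E[X²] = 0.23·81.92 + 0.55·107.67 + 0.22·30.42 = 84.7525.
Var(X) = E[X²] − (E[X])² = 84.7525 − 63.0436 = 21.7089.
SD(X) = √21.7089 = 4.65928.

4.6593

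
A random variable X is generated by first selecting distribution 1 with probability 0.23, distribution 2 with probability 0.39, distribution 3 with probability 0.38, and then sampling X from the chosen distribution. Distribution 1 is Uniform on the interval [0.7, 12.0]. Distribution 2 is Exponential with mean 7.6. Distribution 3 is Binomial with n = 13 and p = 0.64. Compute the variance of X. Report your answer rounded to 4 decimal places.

Per component, 1: μ=6.35, E[X²]=50.9633; 2: μ=7.6, E[X²]=115.52; 3: μ=8.32, E[X²]=72.2176.
E[X] = 0.23·6.35 + 0.39·7.6 + 0.38·8.32 = 7.5861.
E[X²] = 0.23·50.9633 + 0.39·115.52 + 0.38·72.2176 = 84.2171.
Var(X) = E[X²] − (E[X])² = 84.2171 − 57.5489 = 26.6681.

26.6681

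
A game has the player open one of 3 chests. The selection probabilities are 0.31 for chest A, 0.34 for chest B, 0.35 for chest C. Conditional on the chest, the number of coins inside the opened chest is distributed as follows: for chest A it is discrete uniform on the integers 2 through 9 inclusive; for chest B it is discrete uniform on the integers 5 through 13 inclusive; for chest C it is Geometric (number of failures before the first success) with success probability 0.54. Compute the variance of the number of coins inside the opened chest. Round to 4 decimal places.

Per component, A: μ=5.5, E[X²]=35.5; B: μ=9, E[X²]=87.6667; C: μ=0.851852, E[X²]=2.30316.
E[X] = 0.31·5.5 + 0.34·9 + 0.35·0.851852 = 5.06315.
E[X²] = 0.31·35.5 + 0.34·87.6667 + 0.35·2.30316 = 41.6178.
Var(X) = E[X²] − (E[X])² = 41.6178 − 25.6355 = 15.9823.

15.9823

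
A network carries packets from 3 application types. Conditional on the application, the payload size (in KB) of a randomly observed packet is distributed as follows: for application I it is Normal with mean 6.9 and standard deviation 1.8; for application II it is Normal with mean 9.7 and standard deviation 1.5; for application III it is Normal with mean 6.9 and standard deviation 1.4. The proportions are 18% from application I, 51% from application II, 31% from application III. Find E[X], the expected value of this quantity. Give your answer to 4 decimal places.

8.3280

Component means — I: 6.9; II: 9.7; III: 6.9.
E[X] = 0.18·6.9 + 0.51·9.7 + 0.31·6.9 = 8.328.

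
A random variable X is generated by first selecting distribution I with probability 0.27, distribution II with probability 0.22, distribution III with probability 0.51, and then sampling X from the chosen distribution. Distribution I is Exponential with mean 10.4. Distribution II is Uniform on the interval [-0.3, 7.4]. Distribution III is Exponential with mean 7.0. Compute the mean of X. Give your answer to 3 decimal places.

Component means — I: 10.4; II: 3.55; III: 7.
E[X] = 0.27·10.4 + 0.22·3.55 + 0.51·7 = 7.159.

7.159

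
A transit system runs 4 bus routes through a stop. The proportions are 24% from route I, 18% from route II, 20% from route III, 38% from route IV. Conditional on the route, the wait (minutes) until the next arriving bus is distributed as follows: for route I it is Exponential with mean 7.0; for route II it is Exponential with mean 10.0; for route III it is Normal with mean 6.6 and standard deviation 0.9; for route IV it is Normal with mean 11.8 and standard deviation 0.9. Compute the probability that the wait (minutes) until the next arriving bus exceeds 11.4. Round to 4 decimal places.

Conditional on each route, P(X > 11.4): I: 0.19621; II: 0.319819; III: 4.8213e-08; IV: 0.671639.
By total probability, P(X > 11.4) = 0.24·0.19621 + 0.18·0.319819 + 0.2·4.8213e-08 + 0.38·0.671639 = 0.359881.

0.3599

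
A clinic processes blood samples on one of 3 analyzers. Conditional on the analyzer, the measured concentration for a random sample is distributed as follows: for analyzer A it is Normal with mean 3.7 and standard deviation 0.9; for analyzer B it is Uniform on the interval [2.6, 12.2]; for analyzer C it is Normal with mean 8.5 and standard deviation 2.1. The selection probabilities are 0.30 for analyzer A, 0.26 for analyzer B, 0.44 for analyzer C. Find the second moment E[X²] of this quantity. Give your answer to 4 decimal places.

For each component E[X²] = Var + (mean)², giving A: 14.5; B: 62.44; C: 76.66.
Overall E[X²] = 0.3·14.5 + 0.26·62.44 + 0.44·76.66 = 54.3148.

54.3148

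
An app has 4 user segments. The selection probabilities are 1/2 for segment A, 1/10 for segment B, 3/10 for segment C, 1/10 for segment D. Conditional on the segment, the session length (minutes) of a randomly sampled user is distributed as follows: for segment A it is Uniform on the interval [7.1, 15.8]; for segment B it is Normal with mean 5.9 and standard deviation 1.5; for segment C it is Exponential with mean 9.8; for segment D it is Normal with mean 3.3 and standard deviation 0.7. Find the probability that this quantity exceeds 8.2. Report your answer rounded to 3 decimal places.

0.573

Conditional on each segment, P(X > 8.2): A: 0.873563; B: 0.0625969; C: 0.433122; D: 1.27987e-12.
By total probability, P(X > 8.2) = 0.5·0.873563 + 0.1·0.0625969 + 0.3·0.433122 + 0.1·1.27987e-12 = 0.572978.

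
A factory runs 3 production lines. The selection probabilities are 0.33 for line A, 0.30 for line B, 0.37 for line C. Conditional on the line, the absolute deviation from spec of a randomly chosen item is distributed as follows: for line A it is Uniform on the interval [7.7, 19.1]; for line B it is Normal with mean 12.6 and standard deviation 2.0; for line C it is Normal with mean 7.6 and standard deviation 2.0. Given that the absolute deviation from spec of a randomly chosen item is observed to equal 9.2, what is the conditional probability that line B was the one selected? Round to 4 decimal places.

0.1460

Likelihoods f(9.2 | ·): A: 0.0877193; B: 0.0470245; C: 0.144846.
Posterior ∝ prior × likelihood. Numerator for B: 0.3·0.0470245 = 0.0141074.
Normalizing constant: 0.33·0.0877193 + 0.3·0.0470245 + 0.37·0.144846 = 0.0966477.
P(B | observation) = 0.0141074 / 0.0966477 = 0.145967.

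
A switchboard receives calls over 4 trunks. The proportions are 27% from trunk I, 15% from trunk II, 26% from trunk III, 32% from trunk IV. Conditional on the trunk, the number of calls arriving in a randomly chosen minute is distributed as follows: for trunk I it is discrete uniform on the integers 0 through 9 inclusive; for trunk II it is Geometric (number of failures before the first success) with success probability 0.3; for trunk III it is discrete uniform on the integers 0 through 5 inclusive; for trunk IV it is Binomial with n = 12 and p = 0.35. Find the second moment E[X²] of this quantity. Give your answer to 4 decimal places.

18.5801

For each component E[X²] = Var + (mean)², giving I: 28.5; II: 13.2222; III: 9.16667; IV: 20.37.
Overall E[X²] = 0.27·28.5 + 0.15·13.2222 + 0.26·9.16667 + 0.32·20.37 = 18.5801.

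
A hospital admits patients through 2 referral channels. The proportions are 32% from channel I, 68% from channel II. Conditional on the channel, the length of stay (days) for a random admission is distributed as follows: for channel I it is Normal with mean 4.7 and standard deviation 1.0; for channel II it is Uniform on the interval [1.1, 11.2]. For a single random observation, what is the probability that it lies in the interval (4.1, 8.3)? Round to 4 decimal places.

Conditional on each channel, P(4.1 < X < 8.3): I: 0.725588; II: 0.415842.
By total probability, P(4.1 < X < 8.3) = 0.32·0.725588 + 0.68·0.415842 = 0.51496.

0.5150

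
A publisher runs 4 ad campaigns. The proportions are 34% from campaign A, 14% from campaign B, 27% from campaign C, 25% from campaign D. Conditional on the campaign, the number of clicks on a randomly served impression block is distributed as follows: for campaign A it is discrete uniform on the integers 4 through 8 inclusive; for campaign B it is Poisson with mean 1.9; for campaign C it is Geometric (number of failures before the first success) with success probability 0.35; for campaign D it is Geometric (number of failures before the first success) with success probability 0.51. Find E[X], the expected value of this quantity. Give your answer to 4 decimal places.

Component means — A: 6; B: 1.9; C: 1.85714; D: 0.960784.
E[X] = 0.34·6 + 0.14·1.9 + 0.27·1.85714 + 0.25·0.960784 = 3.04762.

3.0476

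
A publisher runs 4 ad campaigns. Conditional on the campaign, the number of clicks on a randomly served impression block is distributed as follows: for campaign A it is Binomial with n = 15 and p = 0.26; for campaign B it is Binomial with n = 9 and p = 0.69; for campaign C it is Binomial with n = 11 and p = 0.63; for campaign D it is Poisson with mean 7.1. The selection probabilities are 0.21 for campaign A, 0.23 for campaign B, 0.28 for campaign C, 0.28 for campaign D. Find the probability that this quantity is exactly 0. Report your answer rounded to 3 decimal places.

0.003

Conditional on each campaign, P(X = 0): A: 0.0109264; B: 2.64396e-05; C: 1.77918e-05; D: 0.000825105.
By total probability, P(X = 0) = 0.21·0.0109264 + 0.23·2.64396e-05 + 0.28·1.77918e-05 + 0.28·0.000825105 = 0.00253663.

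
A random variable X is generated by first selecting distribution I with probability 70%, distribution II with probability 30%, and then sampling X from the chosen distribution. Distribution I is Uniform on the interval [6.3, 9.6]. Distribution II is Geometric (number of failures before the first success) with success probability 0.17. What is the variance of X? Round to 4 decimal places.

Per component, I: μ=7.95, E[X²]=64.11; II: μ=4.88235, E[X²]=52.5571.
E[X] = 0.7·7.95 + 0.3·4.88235 = 7.02971.
E[X²] = 0.7·64.11 + 0.3·52.5571 = 60.6441.
Var(X) = E[X²] − (E[X])² = 60.6441 − 49.4168 = 11.2274.

11.2274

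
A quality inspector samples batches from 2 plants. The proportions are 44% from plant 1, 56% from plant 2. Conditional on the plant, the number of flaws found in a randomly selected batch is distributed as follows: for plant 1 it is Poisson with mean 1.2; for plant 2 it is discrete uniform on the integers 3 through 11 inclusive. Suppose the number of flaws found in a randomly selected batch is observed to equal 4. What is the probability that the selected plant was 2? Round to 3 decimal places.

0.845

Likelihoods P(X=4 | ·): 1: 0.0260232; 2: 0.111111.
Posterior ∝ prior × likelihood. Numerator for 2: 0.56·0.111111 = 0.0622222.
Normalizing constant: 0.44·0.0260232 + 0.56·0.111111 = 0.0736724.
P(2 | observation) = 0.0622222 / 0.0736724 = 0.84458.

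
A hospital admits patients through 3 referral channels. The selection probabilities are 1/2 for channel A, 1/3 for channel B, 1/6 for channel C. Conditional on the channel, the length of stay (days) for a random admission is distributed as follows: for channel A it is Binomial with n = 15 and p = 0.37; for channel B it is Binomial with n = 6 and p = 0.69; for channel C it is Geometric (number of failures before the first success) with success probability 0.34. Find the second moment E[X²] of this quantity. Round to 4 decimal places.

24.8701

For each component E[X²] = Var + (mean)², giving A: 34.299; B: 18.423; C: 9.47751.
Overall E[X²] = 0.5·34.299 + 0.333333·18.423 + 0.166667·9.47751 = 24.8701.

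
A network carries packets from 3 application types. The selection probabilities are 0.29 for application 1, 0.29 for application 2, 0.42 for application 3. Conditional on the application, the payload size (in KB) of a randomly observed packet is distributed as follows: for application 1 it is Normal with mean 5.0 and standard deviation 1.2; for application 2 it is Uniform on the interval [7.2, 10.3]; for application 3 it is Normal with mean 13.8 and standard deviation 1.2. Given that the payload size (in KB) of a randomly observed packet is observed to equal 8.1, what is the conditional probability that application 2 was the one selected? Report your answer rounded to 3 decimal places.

Likelihoods f(8.1 | ·): 1: 0.0118188; 2: 0.322581; 3: 4.19126e-06.
Posterior ∝ prior × likelihood. Numerator for 2: 0.29·0.322581 = 0.0935484.
Normalizing constant: 0.29·0.0118188 + 0.29·0.322581 + 0.42·4.19126e-06 = 0.0969776.
P(2 | observation) = 0.0935484 / 0.0969776 = 0.964639.

0.965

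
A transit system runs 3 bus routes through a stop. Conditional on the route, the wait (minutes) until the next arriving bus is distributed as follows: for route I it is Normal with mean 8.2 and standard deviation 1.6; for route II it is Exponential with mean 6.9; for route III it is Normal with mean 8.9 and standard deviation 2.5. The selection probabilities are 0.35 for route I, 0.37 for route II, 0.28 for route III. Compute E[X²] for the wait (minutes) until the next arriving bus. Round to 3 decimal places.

For each component E[X²] = Var + (mean)², giving I: 69.8; II: 95.22; III: 85.46.
Overall E[X²] = 0.35·69.8 + 0.37·95.22 + 0.28·85.46 = 83.5902.

83.590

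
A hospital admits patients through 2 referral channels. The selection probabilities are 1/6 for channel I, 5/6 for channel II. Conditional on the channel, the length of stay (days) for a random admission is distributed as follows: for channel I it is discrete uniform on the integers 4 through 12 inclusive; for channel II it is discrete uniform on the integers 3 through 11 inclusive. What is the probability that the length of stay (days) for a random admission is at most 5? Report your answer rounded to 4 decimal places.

Conditional on each channel, P(X ≤ 5): I: 0.222222; II: 0.333333.
By total probability, P(X ≤ 5) = 0.166667·0.222222 + 0.833333·0.333333 = 0.314815.

0.3148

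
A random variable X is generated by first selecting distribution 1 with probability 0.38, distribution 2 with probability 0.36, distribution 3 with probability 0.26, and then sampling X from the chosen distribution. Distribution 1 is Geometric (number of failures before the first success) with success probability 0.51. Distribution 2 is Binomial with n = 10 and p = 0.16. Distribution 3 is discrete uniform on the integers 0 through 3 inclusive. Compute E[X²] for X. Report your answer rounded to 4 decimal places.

3.3821

For each component E[X²] = Var + (mean)², giving 1: 2.807; 2: 3.904; 3: 3.5.
Overall E[X²] = 0.38·2.807 + 0.36·3.904 + 0.26·3.5 = 3.3821.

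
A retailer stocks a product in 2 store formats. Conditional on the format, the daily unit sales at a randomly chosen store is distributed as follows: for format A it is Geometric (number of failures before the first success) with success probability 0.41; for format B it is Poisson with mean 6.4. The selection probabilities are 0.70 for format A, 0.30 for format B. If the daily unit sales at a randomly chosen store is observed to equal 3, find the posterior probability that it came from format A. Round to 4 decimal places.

0.7302

Likelihoods P(X=3 | ·): A: 0.0842054; B: 0.0725945.
Posterior ∝ prior × likelihood. Numerator for A: 0.7·0.0842054 = 0.0589438.
Normalizing constant: 0.7·0.0842054 + 0.3·0.0725945 = 0.0807221.
P(A | observation) = 0.0589438 / 0.0807221 = 0.730206.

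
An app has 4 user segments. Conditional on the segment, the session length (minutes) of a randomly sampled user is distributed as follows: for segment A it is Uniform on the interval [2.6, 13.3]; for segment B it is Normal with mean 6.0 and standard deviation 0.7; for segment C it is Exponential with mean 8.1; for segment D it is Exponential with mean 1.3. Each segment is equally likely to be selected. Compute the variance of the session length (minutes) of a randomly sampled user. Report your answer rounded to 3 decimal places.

Per component, A: μ=7.95, E[X²]=72.7433; B: μ=6, E[X²]=36.49; C: μ=8.1, E[X²]=131.22; D: μ=1.3, E[X²]=3.38.
E[X] = 0.25·7.95 + 0.25·6 + 0.25·8.1 + 0.25·1.3 = 5.8375.
E[X²] = 0.25·72.7433 + 0.25·36.49 + 0.25·131.22 + 0.25·3.38 = 60.9583.
Var(X) = E[X²] − (E[X])² = 60.9583 − 34.0764 = 26.8819.

26.882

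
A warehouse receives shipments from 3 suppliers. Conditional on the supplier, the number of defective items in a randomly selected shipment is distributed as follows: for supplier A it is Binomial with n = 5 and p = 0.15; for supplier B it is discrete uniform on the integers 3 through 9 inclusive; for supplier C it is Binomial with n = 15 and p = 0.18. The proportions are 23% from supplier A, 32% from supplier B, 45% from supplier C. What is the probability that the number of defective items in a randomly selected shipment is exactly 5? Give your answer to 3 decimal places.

0.081

Conditional on each supplier, P(X = 5): A: 7.59375e-05; B: 0.142857; C: 0.0779931.
By total probability, P(X = 5) = 0.23·7.59375e-05 + 0.32·0.142857 + 0.45·0.0779931 = 0.0808287.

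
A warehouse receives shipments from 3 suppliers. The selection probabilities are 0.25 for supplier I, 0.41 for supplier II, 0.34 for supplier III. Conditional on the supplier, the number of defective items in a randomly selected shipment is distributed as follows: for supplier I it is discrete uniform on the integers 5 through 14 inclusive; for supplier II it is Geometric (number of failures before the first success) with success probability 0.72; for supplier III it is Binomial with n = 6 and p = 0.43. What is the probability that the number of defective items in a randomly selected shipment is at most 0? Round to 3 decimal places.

Conditional on each supplier, P(X ≤ 0): I: 0; II: 0.72; III: 0.0342964.
By total probability, P(X ≤ 0) = 0.25·0 + 0.41·0.72 + 0.34·0.0342964 = 0.306861.

0.307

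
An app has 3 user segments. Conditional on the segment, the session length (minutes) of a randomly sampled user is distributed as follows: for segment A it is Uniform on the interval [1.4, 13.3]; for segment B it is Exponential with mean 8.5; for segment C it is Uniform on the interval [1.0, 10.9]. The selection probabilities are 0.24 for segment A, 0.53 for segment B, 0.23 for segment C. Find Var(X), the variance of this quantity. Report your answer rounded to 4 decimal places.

44.0723

Per component, A: μ=7.35, E[X²]=65.8233; B: μ=8.5, E[X²]=144.5; C: μ=5.95, E[X²]=43.57.
E[X] = 0.24·7.35 + 0.53·8.5 + 0.23·5.95 = 7.6375.
E[X²] = 0.24·65.8233 + 0.53·144.5 + 0.23·43.57 = 102.404.
Var(X) = E[X²] − (E[X])² = 102.404 − 58.3314 = 44.0723.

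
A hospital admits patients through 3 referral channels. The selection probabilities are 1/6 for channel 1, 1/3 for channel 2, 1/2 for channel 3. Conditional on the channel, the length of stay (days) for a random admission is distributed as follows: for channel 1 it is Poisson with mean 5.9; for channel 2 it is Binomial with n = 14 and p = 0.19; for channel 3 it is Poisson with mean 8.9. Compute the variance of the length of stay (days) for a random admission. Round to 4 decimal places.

13.9743

Per component, 1: μ=5.9, E[X²]=40.71; 2: μ=2.66, E[X²]=9.2302; 3: μ=8.9, E[X²]=88.11.
E[X] = 0.166667·5.9 + 0.333333·2.66 + 0.5·8.9 = 6.32.
E[X²] = 0.166667·40.71 + 0.333333·9.2302 + 0.5·88.11 = 53.9167.
Var(X) = E[X²] − (E[X])² = 53.9167 − 39.9424 = 13.9743.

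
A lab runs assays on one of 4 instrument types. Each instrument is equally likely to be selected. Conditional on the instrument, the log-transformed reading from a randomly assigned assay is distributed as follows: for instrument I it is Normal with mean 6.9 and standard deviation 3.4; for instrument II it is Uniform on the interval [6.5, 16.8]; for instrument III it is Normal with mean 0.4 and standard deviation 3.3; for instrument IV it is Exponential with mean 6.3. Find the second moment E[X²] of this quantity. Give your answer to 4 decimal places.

For each component E[X²] = Var + (mean)², giving I: 59.17; II: 144.563; III: 11.05; IV: 79.38.
Overall E[X²] = 0.25·59.17 + 0.25·144.563 + 0.25·11.05 + 0.25·79.38 = 73.5408.

73.5408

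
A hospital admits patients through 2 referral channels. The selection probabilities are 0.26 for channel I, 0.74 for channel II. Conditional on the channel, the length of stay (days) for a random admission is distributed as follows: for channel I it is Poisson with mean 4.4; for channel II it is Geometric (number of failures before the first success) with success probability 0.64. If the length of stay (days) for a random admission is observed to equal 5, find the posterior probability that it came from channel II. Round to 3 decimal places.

0.061

Likelihoods P(X=5 | ·): I: 0.168728; II: 0.00386984.
Posterior ∝ prior × likelihood. Numerator for II: 0.74·0.00386984 = 0.00286368.
Normalizing constant: 0.26·0.168728 + 0.74·0.00386984 = 0.0467329.
P(II | observation) = 0.00286368 / 0.0467329 = 0.0612776.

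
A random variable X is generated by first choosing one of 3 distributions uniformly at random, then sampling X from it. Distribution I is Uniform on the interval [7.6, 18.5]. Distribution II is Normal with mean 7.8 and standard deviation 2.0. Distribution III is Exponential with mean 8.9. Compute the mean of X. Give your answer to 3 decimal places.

Component means — I: 13.05; II: 7.8; III: 8.9.
E[X] = 0.333333·13.05 + 0.333333·7.8 + 0.333333·8.9 = 9.91667.

9.917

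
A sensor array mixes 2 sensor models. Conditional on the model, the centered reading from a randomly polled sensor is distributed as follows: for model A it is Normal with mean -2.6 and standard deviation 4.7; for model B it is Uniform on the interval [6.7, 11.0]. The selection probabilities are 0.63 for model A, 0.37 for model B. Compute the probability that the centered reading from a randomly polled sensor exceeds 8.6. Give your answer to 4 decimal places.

Conditional on each model, P(X > 8.6): A: 0.00858659; B: 0.55814.
By total probability, P(X > 8.6) = 0.63·0.00858659 + 0.37·0.55814 = 0.211921.

0.2119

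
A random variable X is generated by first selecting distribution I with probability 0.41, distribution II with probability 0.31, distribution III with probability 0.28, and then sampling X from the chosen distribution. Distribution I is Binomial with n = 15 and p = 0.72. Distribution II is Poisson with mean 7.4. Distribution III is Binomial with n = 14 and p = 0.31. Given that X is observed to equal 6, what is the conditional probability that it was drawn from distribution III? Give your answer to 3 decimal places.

Likelihoods P(X=6 | ·): I: 0.00737601; II: 0.139405; III: 0.136936.
Posterior ∝ prior × likelihood. Numerator for III: 0.28·0.136936 = 0.0383421.
Normalizing constant: 0.41·0.00737601 + 0.31·0.139405 + 0.28·0.136936 = 0.0845819.
P(III | observation) = 0.0383421 / 0.0845819 = 0.453314.

0.453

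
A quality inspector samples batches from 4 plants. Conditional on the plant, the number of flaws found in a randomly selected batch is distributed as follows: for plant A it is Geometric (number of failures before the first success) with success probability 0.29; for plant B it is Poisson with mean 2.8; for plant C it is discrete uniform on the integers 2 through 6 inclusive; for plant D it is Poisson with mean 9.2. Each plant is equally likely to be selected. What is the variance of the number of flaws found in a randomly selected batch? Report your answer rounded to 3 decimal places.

12.958

Per component, A: μ=2.44828, E[X²]=14.4364; B: μ=2.8, E[X²]=10.64; C: μ=4, E[X²]=18; D: μ=9.2, E[X²]=93.84.
E[X] = 0.25·2.44828 + 0.25·2.8 + 0.25·4 + 0.25·9.2 = 4.61207.
E[X²] = 0.25·14.4364 + 0.25·10.64 + 0.25·18 + 0.25·93.84 = 34.2291.
Var(X) = E[X²] − (E[X])² = 34.2291 − 21.2712 = 12.9579.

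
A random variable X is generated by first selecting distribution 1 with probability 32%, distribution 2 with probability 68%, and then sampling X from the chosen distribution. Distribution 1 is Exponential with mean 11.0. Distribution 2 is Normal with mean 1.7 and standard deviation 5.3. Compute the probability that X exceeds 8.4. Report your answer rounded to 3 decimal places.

0.219

Conditional on each component, P(X > 8.4): 1: 0.465969; 2: 0.103088.
By total probability, P(X > 8.4) = 0.32·0.465969 + 0.68·0.103088 = 0.21921.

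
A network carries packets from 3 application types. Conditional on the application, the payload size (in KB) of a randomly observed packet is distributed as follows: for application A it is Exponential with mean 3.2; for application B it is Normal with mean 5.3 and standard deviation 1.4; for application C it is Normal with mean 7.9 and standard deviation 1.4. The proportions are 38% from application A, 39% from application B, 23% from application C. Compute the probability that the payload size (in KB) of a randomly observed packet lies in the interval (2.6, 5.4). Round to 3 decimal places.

Conditional on each application, P(2.6 < X < 5.4): A: 0.258766; B: 0.50158; C: 0.0369961.
By total probability, P(2.6 < X < 5.4) = 0.38·0.258766 + 0.39·0.50158 + 0.23·0.0369961 = 0.302456.

0.302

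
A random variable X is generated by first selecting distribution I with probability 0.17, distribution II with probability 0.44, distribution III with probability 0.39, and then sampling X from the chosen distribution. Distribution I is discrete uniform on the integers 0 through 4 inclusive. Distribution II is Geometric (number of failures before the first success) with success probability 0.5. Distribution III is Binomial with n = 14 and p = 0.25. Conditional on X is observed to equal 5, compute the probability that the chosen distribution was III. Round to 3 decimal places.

Likelihoods P(X=5 | ·): I: 0; II: 0.015625; III: 0.146796.
Posterior ∝ prior × likelihood. Numerator for III: 0.39·0.146796 = 0.0572506.
Normalizing constant: 0.17·0 + 0.44·0.015625 + 0.39·0.146796 = 0.0641256.
P(III | observation) = 0.0572506 / 0.0641256 = 0.892789.

0.893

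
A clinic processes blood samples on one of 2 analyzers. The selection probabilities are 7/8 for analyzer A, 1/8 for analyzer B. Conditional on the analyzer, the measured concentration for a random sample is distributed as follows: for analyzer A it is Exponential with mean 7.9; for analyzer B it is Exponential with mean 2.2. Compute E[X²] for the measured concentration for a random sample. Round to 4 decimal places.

For each component E[X²] = Var + (mean)², giving A: 124.82; B: 9.68.
Overall E[X²] = 0.875·124.82 + 0.125·9.68 = 110.427.

110.4275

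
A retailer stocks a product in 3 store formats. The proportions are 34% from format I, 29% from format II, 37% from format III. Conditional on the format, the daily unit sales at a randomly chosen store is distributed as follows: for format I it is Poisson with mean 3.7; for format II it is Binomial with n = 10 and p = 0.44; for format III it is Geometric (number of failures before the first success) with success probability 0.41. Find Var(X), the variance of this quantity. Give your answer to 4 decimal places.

Per component, I: μ=3.7, E[X²]=17.39; II: μ=4.4, E[X²]=21.824; III: μ=1.43902, E[X²]=5.58061.
E[X] = 0.34·3.7 + 0.29·4.4 + 0.37·1.43902 = 3.06644.
E[X²] = 0.34·17.39 + 0.29·21.824 + 0.37·5.58061 = 14.3064.
Var(X) = E[X²] − (E[X])² = 14.3064 − 9.40305 = 4.90334.

4.9033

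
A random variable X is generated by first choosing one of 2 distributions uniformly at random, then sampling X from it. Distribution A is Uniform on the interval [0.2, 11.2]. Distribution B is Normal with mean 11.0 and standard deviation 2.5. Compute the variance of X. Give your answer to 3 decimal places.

Per component, A: μ=5.7, E[X²]=42.5733; B: μ=11, E[X²]=127.25.
E[X] = 0.5·5.7 + 0.5·11 = 8.35.
E[X²] = 0.5·42.5733 + 0.5·127.25 = 84.9117.
Var(X) = E[X²] − (E[X])² = 84.9117 − 69.7225 = 15.1892.

15.189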